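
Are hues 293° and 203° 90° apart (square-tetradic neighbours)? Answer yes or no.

Angular distance: |293 − 203| = 90 = 90°.
90° apart (square-tetradic neighbours) requires 90°.

yes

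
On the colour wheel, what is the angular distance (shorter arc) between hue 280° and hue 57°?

137°

|280 − 57| = 223.
The shorter arc is 360 − 223 = 137°.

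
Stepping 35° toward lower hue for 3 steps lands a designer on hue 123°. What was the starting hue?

228°

3 steps of 35° (toward lower hue) give a net shift of −105°.
Start = end − shift: 123 + 105 = 228°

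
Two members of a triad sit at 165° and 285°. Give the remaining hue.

45°

A triad spaces three hues 120° apart.
The full set is {45°, 165°, 285°}.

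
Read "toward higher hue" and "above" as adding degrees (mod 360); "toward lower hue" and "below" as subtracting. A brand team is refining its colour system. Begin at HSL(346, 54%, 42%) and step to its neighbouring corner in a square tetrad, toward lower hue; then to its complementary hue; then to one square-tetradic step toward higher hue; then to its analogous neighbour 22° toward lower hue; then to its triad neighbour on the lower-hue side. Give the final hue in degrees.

24°

346 − 90 = 256°   (square ↓)
256 + 180 = 436 → 436 − 360 = 76°   (complement)
76 + 90 = 166°   (square ↑)
166 − 22 = 144°   (analog 22° ↓)
144 − 120 = 24°   (triadic ↓)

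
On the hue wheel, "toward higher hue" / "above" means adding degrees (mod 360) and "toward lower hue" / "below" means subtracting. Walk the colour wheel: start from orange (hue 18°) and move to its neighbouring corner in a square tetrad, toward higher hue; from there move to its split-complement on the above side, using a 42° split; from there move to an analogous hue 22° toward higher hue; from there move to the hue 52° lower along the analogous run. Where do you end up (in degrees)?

300°

18 + 90 = 108°   (square ↑)
108 + 222 = 330°   (split-comp 42° ↑)
330 + 22 = 352°   (analog 22° ↑)
352 − 52 = 300°   (analog 52° ↓)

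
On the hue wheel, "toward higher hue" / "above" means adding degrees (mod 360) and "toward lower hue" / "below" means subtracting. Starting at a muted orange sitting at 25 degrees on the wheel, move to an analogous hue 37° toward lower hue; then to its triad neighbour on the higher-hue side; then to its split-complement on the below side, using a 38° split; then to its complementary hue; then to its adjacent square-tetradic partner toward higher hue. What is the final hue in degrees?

160°

25 − 37 = -12 → -12 + 360 = 348°   (analog 37° ↓)
348 + 120 = 468 → 468 − 360 = 108°   (triadic ↑)
108 + 142 = 250°   (split-comp 38° ↓)
250 + 180 = 430 → 430 − 360 = 70°   (complement)
70 + 90 = 160°   (square ↑)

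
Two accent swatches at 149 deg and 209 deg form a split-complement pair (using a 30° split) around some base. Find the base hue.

The accents sit 30° either side of the complement, so the complement is their short-arc midpoint on the wheel.
Short-arc midpoint of 149° and 209°: 179°.
Base is 180° from the complement: 179 − 180 = -1 → -1 + 360 = 359°

359°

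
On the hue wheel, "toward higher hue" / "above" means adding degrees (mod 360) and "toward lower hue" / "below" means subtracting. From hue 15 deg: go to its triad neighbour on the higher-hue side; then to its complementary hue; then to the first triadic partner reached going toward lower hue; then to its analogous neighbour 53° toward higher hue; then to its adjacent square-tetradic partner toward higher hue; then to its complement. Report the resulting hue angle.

15 + 120 = 135°   (triadic ↑)
135 + 180 = 315°   (complement)
315 − 120 = 195°   (triadic ↓)
195 + 53 = 248°   (analog 53° ↑)
248 + 90 = 338°   (square ↑)
338 + 180 = 518 → 518 − 360 = 158°   (complement)

158°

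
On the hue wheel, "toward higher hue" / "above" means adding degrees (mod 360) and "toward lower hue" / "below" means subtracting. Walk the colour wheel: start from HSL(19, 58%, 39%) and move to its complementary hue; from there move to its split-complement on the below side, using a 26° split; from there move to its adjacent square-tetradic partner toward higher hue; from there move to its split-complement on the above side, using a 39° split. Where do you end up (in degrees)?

19 + 180 = 199°   (complement)
199 + 154 = 353°   (split-comp 26° ↓)
353 + 90 = 443 → 443 − 360 = 83°   (square ↑)
83 + 219 = 302°   (split-comp 39° ↑)

302°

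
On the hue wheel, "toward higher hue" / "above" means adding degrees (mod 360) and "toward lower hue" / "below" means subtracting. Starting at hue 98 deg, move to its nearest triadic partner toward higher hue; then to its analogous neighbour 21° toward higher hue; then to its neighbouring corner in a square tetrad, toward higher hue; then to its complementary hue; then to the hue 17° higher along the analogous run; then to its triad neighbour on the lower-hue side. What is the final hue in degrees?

98 + 120 = 218°   (triadic ↑)
218 + 21 = 239°   (analog 21° ↑)
239 + 90 = 329°   (square ↑)
329 + 180 = 509 → 509 − 360 = 149°   (complement)
149 + 17 = 166°   (analog 17° ↑)
166 − 120 = 46°   (triadic ↓)

46°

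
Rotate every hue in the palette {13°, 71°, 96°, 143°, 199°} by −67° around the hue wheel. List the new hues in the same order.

13 − 67 = -54 → -54 + 360 = 306°
71 − 67 = 4°
96 − 67 = 29°
143 − 67 = 76°
199 − 67 = 132°

306°, 4°, 29°, 76°, 132°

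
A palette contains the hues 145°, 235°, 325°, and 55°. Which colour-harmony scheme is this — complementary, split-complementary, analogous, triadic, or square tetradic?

Sort the hues: 55°, 145°, 235°, 325°.
Successive gaps around the wheel: 90°, 90°, 90°, 90°.
Four hues every 90° form a square tetradic scheme.

square tetradic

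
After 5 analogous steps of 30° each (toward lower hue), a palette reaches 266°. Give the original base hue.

56°

5 steps of 30° (toward lower hue) give a net shift of −150°.
Start = end − shift: 266 + 150 = 416 → 416 − 360 = 56°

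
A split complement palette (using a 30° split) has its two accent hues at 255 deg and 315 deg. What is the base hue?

105°

The accents sit 30° either side of the complement, so the complement is their short-arc midpoint on the wheel.
Short-arc midpoint of 255° and 315°: 285°.
Base is 180° from the complement: 285 − 180 = 105°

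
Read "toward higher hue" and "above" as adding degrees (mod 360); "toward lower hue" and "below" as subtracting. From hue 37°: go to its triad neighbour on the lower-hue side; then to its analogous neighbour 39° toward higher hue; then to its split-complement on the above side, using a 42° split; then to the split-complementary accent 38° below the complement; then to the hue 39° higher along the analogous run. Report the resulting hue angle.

37 − 120 = -83 → -83 + 360 = 277°   (triadic ↓)
277 + 39 = 316°   (analog 39° ↑)
316 + 222 = 538 → 538 − 360 = 178°   (split-comp 42° ↑)
178 + 142 = 320°   (split-comp 38° ↓)
320 + 39 = 359°   (analog 39° ↑)

359°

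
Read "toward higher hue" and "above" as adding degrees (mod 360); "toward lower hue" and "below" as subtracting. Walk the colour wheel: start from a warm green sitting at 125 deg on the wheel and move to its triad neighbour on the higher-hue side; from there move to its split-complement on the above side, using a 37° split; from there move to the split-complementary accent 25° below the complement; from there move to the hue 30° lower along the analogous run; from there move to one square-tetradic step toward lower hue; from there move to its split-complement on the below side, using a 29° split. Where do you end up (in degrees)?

288°

125 + 120 = 245°   (triadic ↑)
245 + 217 = 462 → 462 − 360 = 102°   (split-comp 37° ↑)
102 + 155 = 257°   (split-comp 25° ↓)
257 − 30 = 227°   (analog 30° ↓)
227 − 90 = 137°   (square ↓)
137 + 151 = 288°   (split-comp 29° ↓)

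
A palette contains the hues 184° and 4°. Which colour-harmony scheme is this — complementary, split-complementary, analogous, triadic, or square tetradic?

complementary

Sort the hues: 4°, 184°.
Successive gaps around the wheel: 180°, 180°.
Two hues 180° apart are complementary.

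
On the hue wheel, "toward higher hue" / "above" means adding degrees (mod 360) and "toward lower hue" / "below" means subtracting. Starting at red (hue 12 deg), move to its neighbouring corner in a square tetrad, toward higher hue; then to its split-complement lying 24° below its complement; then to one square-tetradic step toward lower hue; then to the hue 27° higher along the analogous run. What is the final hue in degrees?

12 + 90 = 102°   (square ↑)
102 + 156 = 258°   (split-comp 24° ↓)
258 − 90 = 168°   (square ↓)
168 + 27 = 195°   (analog 27° ↑)

195°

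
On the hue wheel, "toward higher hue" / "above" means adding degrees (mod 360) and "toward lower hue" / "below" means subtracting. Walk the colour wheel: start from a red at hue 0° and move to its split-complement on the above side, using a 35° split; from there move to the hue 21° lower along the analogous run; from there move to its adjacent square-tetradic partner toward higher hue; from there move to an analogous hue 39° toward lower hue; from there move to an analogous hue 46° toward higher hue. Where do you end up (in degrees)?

0 + 215 = 215°   (split-comp 35° ↑)
215 − 21 = 194°   (analog 21° ↓)
194 + 90 = 284°   (square ↑)
284 − 39 = 245°   (analog 39° ↓)
245 + 46 = 291°   (analog 46° ↑)

291°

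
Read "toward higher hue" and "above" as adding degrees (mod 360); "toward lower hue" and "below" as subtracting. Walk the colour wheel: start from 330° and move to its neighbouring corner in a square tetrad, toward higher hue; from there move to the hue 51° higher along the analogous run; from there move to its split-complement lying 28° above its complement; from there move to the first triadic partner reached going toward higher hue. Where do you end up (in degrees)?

79°

square ↑ +90°: 330 + 90 = 420 → 420 − 360 = 60°
analog 51° ↑ +51°: 60 + 51 = 111°
split-comp 28° ↑ +208°: 111 + 208 = 319°
triadic ↑ +120°: 319 + 120 = 439 → 439 − 360 = 79°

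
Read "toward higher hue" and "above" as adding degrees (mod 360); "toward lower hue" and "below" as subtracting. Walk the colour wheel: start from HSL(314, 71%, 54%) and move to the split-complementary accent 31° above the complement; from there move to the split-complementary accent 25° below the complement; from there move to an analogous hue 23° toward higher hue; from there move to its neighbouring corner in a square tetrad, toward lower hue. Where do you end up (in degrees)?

split-comp 31° ↑ +211°: 314 + 211 = 525 → 525 − 360 = 165°
split-comp 25° ↓ +155°: 165 + 155 = 320°
analog 23° ↑ +23°: 320 + 23 = 343°
square ↓ −90°: 343 − 90 = 253°

253°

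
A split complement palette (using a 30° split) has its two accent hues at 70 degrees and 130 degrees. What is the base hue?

The accents sit 30° either side of the complement, so the complement is their short-arc midpoint on the wheel.
Short-arc midpoint of 70° and 130°: 100°.
Base is 180° from the complement: 100 − 180 = -80 → -80 + 360 = 280°

280°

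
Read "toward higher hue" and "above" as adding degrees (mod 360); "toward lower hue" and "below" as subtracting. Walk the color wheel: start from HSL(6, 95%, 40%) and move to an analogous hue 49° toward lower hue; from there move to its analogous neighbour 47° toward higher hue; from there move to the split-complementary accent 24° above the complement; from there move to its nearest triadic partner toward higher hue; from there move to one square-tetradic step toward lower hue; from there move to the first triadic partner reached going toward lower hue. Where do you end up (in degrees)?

6 − 49 = -43 → -43 + 360 = 317°   (analog 49° ↓)
317 + 47 = 364 → 364 − 360 = 4°   (analog 47° ↑)
4 + 204 = 208°   (split-comp 24° ↑)
208 + 120 = 328°   (triadic ↑)
328 − 90 = 238°   (square ↓)
238 − 120 = 118°   (triadic ↓)

118°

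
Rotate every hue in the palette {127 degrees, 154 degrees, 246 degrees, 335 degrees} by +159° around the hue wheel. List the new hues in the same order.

127 + 159 = 286°
154 + 159 = 313°
246 + 159 = 405 → 405 − 360 = 45°
335 + 159 = 494 → 494 − 360 = 134°

286°, 313°, 45°, 134°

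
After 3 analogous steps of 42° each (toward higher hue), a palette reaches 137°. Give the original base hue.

3 steps of 42° (toward higher hue) give a net shift of +126°.
Start = end − shift: 137 − 126 = 11°

11°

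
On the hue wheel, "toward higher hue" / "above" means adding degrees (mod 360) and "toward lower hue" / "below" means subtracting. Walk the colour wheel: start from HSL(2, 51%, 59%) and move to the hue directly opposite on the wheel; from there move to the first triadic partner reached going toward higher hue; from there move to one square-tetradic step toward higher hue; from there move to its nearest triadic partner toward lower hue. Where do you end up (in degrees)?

272°

2 + 180 = 182°   (complement)
182 + 120 = 302°   (triadic ↑)
302 + 90 = 392 → 392 − 360 = 32°   (square ↑)
32 − 120 = -88 → -88 + 360 = 272°   (triadic ↓)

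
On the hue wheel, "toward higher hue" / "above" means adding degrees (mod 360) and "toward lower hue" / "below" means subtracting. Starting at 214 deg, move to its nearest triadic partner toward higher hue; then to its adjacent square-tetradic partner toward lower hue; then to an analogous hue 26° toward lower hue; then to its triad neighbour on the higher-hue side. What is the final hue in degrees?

338°

214 + 120 = 334°   (triadic ↑)
334 − 90 = 244°   (square ↓)
244 − 26 = 218°   (analog 26° ↓)
218 + 120 = 338°   (triadic ↑)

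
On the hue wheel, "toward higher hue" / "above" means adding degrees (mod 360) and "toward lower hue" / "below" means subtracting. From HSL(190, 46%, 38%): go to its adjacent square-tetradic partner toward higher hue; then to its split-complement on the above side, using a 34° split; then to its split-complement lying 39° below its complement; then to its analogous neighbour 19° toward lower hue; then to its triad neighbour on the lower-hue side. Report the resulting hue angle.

136°

+90° (square ↑): 190 + 90 = 280°
+214° (split-comp 34° ↑): 280 + 214 = 494 → 494 − 360 = 134°
+141° (split-comp 39° ↓): 134 + 141 = 275°
−19° (analog 19° ↓): 275 − 19 = 256°
−120° (triadic ↓): 256 − 120 = 136°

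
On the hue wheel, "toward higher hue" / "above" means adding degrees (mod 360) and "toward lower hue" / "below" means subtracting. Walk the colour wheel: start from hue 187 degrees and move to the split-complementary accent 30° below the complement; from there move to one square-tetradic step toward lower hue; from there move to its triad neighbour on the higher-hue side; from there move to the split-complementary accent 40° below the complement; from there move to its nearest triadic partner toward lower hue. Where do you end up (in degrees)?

27°

+150° (split-comp 30° ↓): 187 + 150 = 337°
−90° (square ↓): 337 − 90 = 247°
+120° (triadic ↑): 247 + 120 = 367 → 367 − 360 = 7°
+140° (split-comp 40° ↓): 7 + 140 = 147°
−120° (triadic ↓): 147 − 120 = 27°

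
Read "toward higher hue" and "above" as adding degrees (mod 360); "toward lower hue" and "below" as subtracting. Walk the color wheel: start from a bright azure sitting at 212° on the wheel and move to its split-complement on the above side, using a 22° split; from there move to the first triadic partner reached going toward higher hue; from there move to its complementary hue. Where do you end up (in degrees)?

split-comp 22° ↑ +202°: 212 + 202 = 414 → 414 − 360 = 54°
triadic ↑ +120°: 54 + 120 = 174°
complement +180°: 174 + 180 = 354°

354°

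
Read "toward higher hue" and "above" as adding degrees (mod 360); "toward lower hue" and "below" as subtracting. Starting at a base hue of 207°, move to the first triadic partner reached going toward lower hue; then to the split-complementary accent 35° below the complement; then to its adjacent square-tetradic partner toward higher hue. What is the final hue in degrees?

322°

207 − 120 = 87°   (triadic ↓)
87 + 145 = 232°   (split-comp 35° ↓)
232 + 90 = 322°   (square ↑)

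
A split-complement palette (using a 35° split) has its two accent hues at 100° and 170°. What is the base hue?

315°

The accents sit 35° either side of the complement, so the complement is their short-arc midpoint on the wheel.
Short-arc midpoint of 100° and 170°: 135°.
Base is 180° from the complement: 135 − 180 = -45 → -45 + 360 = 315°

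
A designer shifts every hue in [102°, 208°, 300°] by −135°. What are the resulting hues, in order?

102 − 135 = -33 → -33 + 360 = 327°
208 − 135 = 73°
300 − 135 = 165°

327°, 73°, 165°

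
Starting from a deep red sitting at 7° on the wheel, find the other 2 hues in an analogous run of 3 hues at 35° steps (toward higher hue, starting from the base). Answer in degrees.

Analogous hues sit every 35° along the wheel.
7 + 35 = 42°
7 + 70 = 77°

42° and 77°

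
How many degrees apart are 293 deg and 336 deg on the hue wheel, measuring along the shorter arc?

|293 − 336| = 43.
43 ≤ 180, so the shorter arc is 43°.

43°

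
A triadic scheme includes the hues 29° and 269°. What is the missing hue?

A triad places three hues 120° apart.
The full set through 29° is {29°, 149°, 269°}.
Given {29°, 269°}, the missing hue is 149°.

149°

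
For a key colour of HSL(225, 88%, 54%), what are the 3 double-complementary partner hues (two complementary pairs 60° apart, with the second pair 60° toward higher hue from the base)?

285°, 45°, 105°

A rectangular tetradic uses two complementary pairs 60° apart: offsets 0°, 60°, 180°, 240°.
225 + 60 = 285°
225 + 180 = 405 → 405 − 360 = 45°
225 + 240 = 465 → 465 − 360 = 105°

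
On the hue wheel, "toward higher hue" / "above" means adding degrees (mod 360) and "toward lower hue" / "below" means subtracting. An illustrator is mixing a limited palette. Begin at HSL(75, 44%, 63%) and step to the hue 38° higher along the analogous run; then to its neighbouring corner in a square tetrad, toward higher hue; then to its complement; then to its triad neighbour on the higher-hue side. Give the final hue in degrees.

+38° (analog 38° ↑): 75 + 38 = 113°
+90° (square ↑): 113 + 90 = 203°
+180° (complement): 203 + 180 = 383 → 383 − 360 = 23°
+120° (triadic ↑): 23 + 120 = 143°

143°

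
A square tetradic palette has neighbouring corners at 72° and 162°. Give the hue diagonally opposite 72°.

A square tetradic scheme places four hues 90° apart; opposite corners are 180° apart.
72 + 180 = 252°

252°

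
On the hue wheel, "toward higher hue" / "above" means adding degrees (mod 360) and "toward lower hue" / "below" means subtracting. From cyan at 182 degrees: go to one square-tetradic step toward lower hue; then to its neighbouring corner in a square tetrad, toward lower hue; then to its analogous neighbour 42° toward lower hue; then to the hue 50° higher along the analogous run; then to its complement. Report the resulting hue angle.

−90° (square ↓): 182 − 90 = 92°
−90° (square ↓): 92 − 90 = 2°
−42° (analog 42° ↓): 2 − 42 = -40 → -40 + 360 = 320°
+50° (analog 50° ↑): 320 + 50 = 370 → 370 − 360 = 10°
+180° (complement): 10 + 180 = 190°

190°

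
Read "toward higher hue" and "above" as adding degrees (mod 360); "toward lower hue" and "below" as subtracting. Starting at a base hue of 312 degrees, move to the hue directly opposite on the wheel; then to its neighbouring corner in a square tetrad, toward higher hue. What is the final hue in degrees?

+180° (complement): 312 + 180 = 492 → 492 − 360 = 132°
+90° (square ↑): 132 + 90 = 222°

222°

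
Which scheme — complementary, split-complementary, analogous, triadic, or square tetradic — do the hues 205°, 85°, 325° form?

Sort the hues: 85°, 205°, 325°.
Successive gaps around the wheel: 120°, 120°, 120°.
Three hues equally spaced 120° apart form a triad.

triadic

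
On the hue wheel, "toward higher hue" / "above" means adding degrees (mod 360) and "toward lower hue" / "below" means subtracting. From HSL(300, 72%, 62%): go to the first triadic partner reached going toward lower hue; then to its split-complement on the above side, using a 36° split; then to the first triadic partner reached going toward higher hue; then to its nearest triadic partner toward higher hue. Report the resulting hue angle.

300 − 120 = 180°   (triadic ↓)
180 + 216 = 396 → 396 − 360 = 36°   (split-comp 36° ↑)
36 + 120 = 156°   (triadic ↑)
156 + 120 = 276°   (triadic ↑)

276°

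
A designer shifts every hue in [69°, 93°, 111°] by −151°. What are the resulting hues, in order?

69 − 151 = -82 → -82 + 360 = 278°
93 − 151 = -58 → -58 + 360 = 302°
111 − 151 = -40 → -40 + 360 = 320°

278°, 302°, 320°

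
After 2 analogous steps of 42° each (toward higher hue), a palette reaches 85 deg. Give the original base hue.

2 steps of 42° (toward higher hue) give a net shift of +84°.
Start = end − shift: 85 − 84 = 1°

1°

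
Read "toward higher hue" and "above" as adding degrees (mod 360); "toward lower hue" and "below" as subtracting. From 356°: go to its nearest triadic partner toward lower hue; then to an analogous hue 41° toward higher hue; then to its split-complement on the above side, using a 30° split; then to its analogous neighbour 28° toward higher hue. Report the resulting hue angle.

triadic ↓ −120°: 356 − 120 = 236°
analog 41° ↑ +41°: 236 + 41 = 277°
split-comp 30° ↑ +210°: 277 + 210 = 487 → 487 − 360 = 127°
analog 28° ↑ +28°: 127 + 28 = 155°

155°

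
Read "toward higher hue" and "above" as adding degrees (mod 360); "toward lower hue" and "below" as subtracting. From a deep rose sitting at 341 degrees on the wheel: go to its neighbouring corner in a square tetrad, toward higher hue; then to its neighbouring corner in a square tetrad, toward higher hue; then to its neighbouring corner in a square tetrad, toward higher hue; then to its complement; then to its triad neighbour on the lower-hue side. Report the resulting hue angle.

341 + 90 = 431 → 431 − 360 = 71°   (square ↑)
71 + 90 = 161°   (square ↑)
161 + 90 = 251°   (square ↑)
251 + 180 = 431 → 431 − 360 = 71°   (complement)
71 − 120 = -49 → -49 + 360 = 311°   (triadic ↓)

311°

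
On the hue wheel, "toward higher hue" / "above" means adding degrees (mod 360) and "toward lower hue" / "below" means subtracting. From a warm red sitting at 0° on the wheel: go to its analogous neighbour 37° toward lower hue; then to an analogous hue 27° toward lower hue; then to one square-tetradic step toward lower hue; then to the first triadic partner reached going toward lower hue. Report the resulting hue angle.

analog 37° ↓ −37°: 0 − 37 = -37 → -37 + 360 = 323°
analog 27° ↓ −27°: 323 − 27 = 296°
square ↓ −90°: 296 − 90 = 206°
triadic ↓ −120°: 206 − 120 = 86°

86°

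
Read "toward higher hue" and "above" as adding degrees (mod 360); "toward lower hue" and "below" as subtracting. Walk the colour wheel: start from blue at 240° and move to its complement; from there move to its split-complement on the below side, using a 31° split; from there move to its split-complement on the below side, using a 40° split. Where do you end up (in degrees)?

+180° (complement): 240 + 180 = 420 → 420 − 360 = 60°
+149° (split-comp 31° ↓): 60 + 149 = 209°
+140° (split-comp 40° ↓): 209 + 140 = 349°

349°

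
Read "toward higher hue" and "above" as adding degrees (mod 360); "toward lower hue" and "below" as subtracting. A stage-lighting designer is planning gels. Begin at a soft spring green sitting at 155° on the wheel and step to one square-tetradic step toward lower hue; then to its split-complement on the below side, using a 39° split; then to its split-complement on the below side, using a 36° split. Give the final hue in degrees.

350°

−90° (square ↓): 155 − 90 = 65°
+141° (split-comp 39° ↓): 65 + 141 = 206°
+144° (split-comp 36° ↓): 206 + 144 = 350°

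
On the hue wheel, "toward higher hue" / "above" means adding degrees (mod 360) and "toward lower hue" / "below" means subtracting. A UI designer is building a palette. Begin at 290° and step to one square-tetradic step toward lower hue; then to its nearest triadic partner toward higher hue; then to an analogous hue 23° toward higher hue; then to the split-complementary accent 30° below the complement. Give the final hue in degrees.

square ↓ −90°: 290 − 90 = 200°
triadic ↑ +120°: 200 + 120 = 320°
analog 23° ↑ +23°: 320 + 23 = 343°
split-comp 30° ↓ +150°: 343 + 150 = 493 → 493 − 360 = 133°

133°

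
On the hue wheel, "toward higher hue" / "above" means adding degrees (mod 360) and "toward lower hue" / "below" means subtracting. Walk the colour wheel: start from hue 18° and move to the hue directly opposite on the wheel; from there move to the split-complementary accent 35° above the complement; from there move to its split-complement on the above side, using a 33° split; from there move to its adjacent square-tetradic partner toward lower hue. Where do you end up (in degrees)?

176°

+180° (complement): 18 + 180 = 198°
+215° (split-comp 35° ↑): 198 + 215 = 413 → 413 − 360 = 53°
+213° (split-comp 33° ↑): 53 + 213 = 266°
−90° (square ↓): 266 − 90 = 176°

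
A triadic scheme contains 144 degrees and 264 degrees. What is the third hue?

A triad spaces three hues 120° apart.
The full set is {24°, 144°, 264°}.

24°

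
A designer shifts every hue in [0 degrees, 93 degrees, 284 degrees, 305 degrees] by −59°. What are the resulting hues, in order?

0 − 59 = -59 → -59 + 360 = 301°
93 − 59 = 34°
284 − 59 = 225°
305 − 59 = 246°

301°, 34°, 225°, 246°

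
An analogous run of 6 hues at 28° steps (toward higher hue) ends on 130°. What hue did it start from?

5 steps of 28° (toward higher hue) give a net shift of +140°.
Start = end − shift: 130 − 140 = -10 → -10 + 360 = 350°

350°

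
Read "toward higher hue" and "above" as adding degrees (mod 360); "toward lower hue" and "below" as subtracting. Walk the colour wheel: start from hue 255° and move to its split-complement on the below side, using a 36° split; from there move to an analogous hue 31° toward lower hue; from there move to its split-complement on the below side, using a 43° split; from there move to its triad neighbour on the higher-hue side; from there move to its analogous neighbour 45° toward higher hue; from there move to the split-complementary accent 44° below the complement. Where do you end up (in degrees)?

255 + 144 = 399 → 399 − 360 = 39°   (split-comp 36° ↓)
39 − 31 = 8°   (analog 31° ↓)
8 + 137 = 145°   (split-comp 43° ↓)
145 + 120 = 265°   (triadic ↑)
265 + 45 = 310°   (analog 45° ↑)
310 + 136 = 446 → 446 − 360 = 86°   (split-comp 44° ↓)

86°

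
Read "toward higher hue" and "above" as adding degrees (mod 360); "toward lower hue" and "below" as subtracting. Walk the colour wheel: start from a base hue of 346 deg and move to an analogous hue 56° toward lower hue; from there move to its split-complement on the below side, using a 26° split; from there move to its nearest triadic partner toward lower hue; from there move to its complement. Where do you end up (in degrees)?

144°

−56° (analog 56° ↓): 346 − 56 = 290°
+154° (split-comp 26° ↓): 290 + 154 = 444 → 444 − 360 = 84°
−120° (triadic ↓): 84 − 120 = -36 → -36 + 360 = 324°
+180° (complement): 324 + 180 = 504 → 504 − 360 = 144°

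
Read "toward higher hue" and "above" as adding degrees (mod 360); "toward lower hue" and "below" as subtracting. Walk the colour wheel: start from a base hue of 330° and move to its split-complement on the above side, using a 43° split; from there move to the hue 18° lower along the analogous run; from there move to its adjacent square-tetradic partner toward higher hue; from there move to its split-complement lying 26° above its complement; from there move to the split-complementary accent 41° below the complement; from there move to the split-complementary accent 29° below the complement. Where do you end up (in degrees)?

41°

+223° (split-comp 43° ↑): 330 + 223 = 553 → 553 − 360 = 193°
−18° (analog 18° ↓): 193 − 18 = 175°
+90° (square ↑): 175 + 90 = 265°
+206° (split-comp 26° ↑): 265 + 206 = 471 → 471 − 360 = 111°
+139° (split-comp 41° ↓): 111 + 139 = 250°
+151° (split-comp 29° ↓): 250 + 151 = 401 → 401 − 360 = 41°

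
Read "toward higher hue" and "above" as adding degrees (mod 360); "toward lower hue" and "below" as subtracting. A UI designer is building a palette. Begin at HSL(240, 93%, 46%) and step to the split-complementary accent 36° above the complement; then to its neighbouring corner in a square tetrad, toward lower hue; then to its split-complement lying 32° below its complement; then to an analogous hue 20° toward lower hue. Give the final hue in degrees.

240 + 216 = 456 → 456 − 360 = 96°   (split-comp 36° ↑)
96 − 90 = 6°   (square ↓)
6 + 148 = 154°   (split-comp 32° ↓)
154 − 20 = 134°   (analog 20° ↓)

134°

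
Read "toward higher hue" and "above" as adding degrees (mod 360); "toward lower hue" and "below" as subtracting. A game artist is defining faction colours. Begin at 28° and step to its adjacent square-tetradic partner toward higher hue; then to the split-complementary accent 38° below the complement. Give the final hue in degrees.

260°

28 + 90 = 118°   (square ↑)
118 + 142 = 260°   (split-comp 38° ↓)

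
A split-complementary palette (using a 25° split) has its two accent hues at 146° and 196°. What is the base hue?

The accents sit 25° either side of the complement, so the complement is their short-arc midpoint on the wheel.
Short-arc midpoint of 146° and 196°: 171°.
Base is 180° from the complement: 171 − 180 = -9 → -9 + 360 = 351°

351°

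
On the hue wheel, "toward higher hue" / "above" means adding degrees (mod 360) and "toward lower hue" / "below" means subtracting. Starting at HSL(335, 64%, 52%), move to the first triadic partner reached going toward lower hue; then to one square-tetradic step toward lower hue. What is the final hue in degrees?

125°

−120° (triadic ↓): 335 − 120 = 215°
−90° (square ↓): 215 − 90 = 125°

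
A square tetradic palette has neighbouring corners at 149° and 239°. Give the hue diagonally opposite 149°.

A square tetradic scheme places four hues 90° apart; opposite corners are 180° apart.
149 + 180 = 329°

329°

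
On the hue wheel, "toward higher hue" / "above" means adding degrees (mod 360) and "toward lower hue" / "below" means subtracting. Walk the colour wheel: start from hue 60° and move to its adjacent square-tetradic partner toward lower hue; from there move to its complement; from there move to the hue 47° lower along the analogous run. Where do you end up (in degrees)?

60 − 90 = -30 → -30 + 360 = 330°   (square ↓)
330 + 180 = 510 → 510 − 360 = 150°   (complement)
150 − 47 = 103°   (analog 47° ↓)

103°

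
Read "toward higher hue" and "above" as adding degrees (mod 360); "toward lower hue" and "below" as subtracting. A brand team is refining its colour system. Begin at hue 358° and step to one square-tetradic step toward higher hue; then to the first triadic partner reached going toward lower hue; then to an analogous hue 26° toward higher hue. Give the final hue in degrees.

354°

square ↑ +90°: 358 + 90 = 448 → 448 − 360 = 88°
triadic ↓ −120°: 88 − 120 = -32 → -32 + 360 = 328°
analog 26° ↑ +26°: 328 + 26 = 354°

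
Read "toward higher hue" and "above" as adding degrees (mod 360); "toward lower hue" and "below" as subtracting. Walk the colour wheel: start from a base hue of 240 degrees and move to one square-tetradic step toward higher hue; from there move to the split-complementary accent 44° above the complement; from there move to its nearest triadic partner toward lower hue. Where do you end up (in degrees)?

74°

240 + 90 = 330°   (square ↑)
330 + 224 = 554 → 554 − 360 = 194°   (split-comp 44° ↑)
194 − 120 = 74°   (triadic ↓)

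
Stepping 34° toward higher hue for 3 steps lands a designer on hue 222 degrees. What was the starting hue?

120°

3 steps of 34° (toward higher hue) give a net shift of +102°.
Start = end − shift: 222 − 102 = 120°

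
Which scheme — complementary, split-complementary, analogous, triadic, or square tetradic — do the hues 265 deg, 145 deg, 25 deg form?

Sort the hues: 25°, 145°, 265°.
Successive gaps around the wheel: 120°, 120°, 120°.
Three hues equally spaced 120° apart form a triad.

triadic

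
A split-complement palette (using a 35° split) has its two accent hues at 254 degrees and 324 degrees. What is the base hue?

The accents sit 35° either side of the complement, so the complement is their short-arc midpoint on the wheel.
Short-arc midpoint of 254° and 324°: 289°.
Base is 180° from the complement: 289 − 180 = 109°

109°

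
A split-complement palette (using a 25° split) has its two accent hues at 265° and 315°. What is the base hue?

The accents sit 25° either side of the complement, so the complement is their short-arc midpoint on the wheel.
Short-arc midpoint of 265° and 315°: 290°.
Base is 180° from the complement: 290 − 180 = 110°

110°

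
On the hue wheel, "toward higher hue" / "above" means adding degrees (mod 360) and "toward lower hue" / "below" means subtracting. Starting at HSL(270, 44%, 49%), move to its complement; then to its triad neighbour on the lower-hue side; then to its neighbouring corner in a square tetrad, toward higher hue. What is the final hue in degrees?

+180° (complement): 270 + 180 = 450 → 450 − 360 = 90°
−120° (triadic ↓): 90 − 120 = -30 → -30 + 360 = 330°
+90° (square ↑): 330 + 90 = 420 → 420 − 360 = 60°

60°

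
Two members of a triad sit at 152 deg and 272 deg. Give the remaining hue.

A triad spaces three hues 120° apart.
The full set is {32°, 152°, 272°}.

32°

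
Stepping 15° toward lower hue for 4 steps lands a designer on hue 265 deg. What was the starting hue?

4 steps of 15° (toward lower hue) give a net shift of −60°.
Start = end − shift: 265 + 60 = 325°

325°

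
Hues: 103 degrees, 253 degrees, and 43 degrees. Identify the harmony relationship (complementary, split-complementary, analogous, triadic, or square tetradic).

Sort the hues: 43°, 103°, 253°.
Successive gaps around the wheel: 60°, 150°, 150°.
Two 150° gaps and one 60° gap — a base hue opposite a pair of accents 30° either side of its complement — is the split-complementary pattern.

split-complementary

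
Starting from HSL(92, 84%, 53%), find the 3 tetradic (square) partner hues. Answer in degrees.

A square tetradic scheme places four hues every 90°.
92 + 90 = 182°
92 + 180 = 272°
92 + 270 = 362 → 362 − 360 = 2°

182°, 272° and 2°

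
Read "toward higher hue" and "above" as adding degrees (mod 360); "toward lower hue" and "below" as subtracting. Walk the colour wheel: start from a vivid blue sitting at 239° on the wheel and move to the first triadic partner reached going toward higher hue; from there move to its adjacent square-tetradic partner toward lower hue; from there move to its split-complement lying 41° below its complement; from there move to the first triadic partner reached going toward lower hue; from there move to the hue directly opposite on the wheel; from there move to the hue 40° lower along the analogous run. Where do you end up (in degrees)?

68°

triadic ↑ +120°: 239 + 120 = 359°
square ↓ −90°: 359 − 90 = 269°
split-comp 41° ↓ +139°: 269 + 139 = 408 → 408 − 360 = 48°
triadic ↓ −120°: 48 − 120 = -72 → -72 + 360 = 288°
complement +180°: 288 + 180 = 468 → 468 − 360 = 108°
analog 40° ↓ −40°: 108 − 40 = 68°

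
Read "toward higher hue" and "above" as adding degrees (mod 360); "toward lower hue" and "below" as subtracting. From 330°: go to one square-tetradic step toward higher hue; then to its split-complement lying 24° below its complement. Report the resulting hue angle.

330 + 90 = 420 → 420 − 360 = 60°   (square ↑)
60 + 156 = 216°   (split-comp 24° ↓)

216°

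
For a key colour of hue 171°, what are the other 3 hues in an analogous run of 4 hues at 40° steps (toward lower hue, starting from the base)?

171 − 40 = 131°
171 − 80 = 91°
171 − 120 = 51°

131°, 91°, 51°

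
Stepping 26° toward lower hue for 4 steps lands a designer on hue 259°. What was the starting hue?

4 steps of 26° (toward lower hue) give a net shift of −104°.
Start = end − shift: 259 + 104 = 363 → 363 − 360 = 3°

3°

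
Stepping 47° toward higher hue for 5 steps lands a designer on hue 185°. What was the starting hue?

5 steps of 47° (toward higher hue) give a net shift of +235°.
Start = end − shift: 185 − 235 = -50 → -50 + 360 = 310°

310°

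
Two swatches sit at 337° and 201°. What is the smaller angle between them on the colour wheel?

|337 − 201| = 136.
136 ≤ 180, so the shorter arc is 136°.

136°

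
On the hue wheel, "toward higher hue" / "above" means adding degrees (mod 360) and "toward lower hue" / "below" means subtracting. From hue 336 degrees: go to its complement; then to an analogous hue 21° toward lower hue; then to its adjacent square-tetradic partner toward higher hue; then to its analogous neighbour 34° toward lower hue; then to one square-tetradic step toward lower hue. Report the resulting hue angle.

complement +180°: 336 + 180 = 516 → 516 − 360 = 156°
analog 21° ↓ −21°: 156 − 21 = 135°
square ↑ +90°: 135 + 90 = 225°
analog 34° ↓ −34°: 225 − 34 = 191°
square ↓ −90°: 191 − 90 = 101°

101°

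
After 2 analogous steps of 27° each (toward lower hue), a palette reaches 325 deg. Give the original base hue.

19°

2 steps of 27° (toward lower hue) give a net shift of −54°.
Start = end − shift: 325 + 54 = 379 → 379 − 360 = 19°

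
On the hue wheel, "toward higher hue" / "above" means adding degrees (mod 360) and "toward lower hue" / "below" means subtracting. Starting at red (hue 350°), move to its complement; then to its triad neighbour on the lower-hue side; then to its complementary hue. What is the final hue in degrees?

230°

complement +180°: 350 + 180 = 530 → 530 − 360 = 170°
triadic ↓ −120°: 170 − 120 = 50°
complement +180°: 50 + 180 = 230°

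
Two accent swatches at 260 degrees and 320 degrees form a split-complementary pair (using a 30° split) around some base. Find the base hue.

The accents sit 30° either side of the complement, so the complement is their short-arc midpoint on the wheel.
Short-arc midpoint of 260° and 320°: 290°.
Base is 180° from the complement: 290 − 180 = 110°

110°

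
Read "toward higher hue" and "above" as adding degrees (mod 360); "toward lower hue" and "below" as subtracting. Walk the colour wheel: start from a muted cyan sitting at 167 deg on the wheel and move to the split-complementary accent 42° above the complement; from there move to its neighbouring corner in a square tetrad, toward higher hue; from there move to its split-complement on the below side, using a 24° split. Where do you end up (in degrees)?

split-comp 42° ↑ +222°: 167 + 222 = 389 → 389 − 360 = 29°
square ↑ +90°: 29 + 90 = 119°
split-comp 24° ↓ +156°: 119 + 156 = 275°

275°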